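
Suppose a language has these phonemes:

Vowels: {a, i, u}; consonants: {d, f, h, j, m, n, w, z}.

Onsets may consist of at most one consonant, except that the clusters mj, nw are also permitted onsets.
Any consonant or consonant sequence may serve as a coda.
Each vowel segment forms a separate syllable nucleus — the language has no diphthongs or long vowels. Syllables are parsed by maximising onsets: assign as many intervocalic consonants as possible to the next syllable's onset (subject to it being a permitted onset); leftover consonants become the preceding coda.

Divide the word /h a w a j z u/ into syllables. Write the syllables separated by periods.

Nuclei (vowels): a, a, u → 3 syllables.
σ1/σ2 boundary: /w/ is a single consonant, so it becomes the next onset.
σ2/σ3 boundary: /jz/ — longest licit onset from the right is /z/, leaving /j/ as coda.

ha.waj.zu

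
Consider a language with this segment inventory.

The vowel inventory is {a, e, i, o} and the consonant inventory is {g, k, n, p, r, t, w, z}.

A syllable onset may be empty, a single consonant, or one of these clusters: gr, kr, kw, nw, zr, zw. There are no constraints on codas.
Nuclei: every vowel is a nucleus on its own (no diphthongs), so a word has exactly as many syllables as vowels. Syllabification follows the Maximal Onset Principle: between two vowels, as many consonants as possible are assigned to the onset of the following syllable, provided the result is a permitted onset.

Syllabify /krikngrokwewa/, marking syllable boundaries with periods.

Nuclei (vowels): i, o, e, a → 4 syllables.
σ1/σ2 boundary: cluster /kngr/ — the longest permitted-onset suffix is /gr/; onset = /gr/, preceding coda = /kn/.
σ2/σ3 boundary: cluster /kw/ — /kw/ is itself a permitted onset, so the whole cluster goes right; preceding coda = ∅.
σ3/σ4 boundary: /w/ is a single consonant, so it becomes the next onset.

krikn.gro.kwe.wa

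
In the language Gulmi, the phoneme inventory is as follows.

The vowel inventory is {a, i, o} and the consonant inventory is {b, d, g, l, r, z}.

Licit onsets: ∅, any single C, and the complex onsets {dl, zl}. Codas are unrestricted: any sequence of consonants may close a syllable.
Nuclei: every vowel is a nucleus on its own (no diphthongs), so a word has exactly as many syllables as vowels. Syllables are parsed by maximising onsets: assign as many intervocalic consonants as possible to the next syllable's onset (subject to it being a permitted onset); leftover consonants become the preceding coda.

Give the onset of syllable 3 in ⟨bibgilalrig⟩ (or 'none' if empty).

The vowels are i, i, a, i — 4 nuclei, so 4 syllables.
σ1/σ2 boundary: cluster /bg/ — the longest permitted-onset suffix is /g/; onset = /g/, preceding coda = /b/.
σ2/σ3 boundary: /l/ is a single consonant, so it becomes the next onset.
σ3/σ4 boundary: cluster /lr/ — the longest permitted-onset suffix is /r/; onset = /r/, preceding coda = /l/.
Result: bib.gi.lal.rig.
Syllable 3 is /lal/: onset /l/, nucleus /a/, coda /l/.

l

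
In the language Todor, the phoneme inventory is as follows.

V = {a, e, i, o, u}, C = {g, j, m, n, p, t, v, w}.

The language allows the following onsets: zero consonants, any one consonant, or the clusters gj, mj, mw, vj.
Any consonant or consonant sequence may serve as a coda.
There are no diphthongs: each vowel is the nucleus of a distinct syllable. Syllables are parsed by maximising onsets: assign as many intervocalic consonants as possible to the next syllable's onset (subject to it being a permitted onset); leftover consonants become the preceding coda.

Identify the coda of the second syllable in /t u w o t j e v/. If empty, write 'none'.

Nuclei (vowels): u, o, e → 3 syllables.
/u…o/ gap (V1→V2): /w/ is a single consonant, so it becomes the next onset.
/o…e/ gap (V2→V3): /tj/; trying suffixes from longest down, /j/ is the first permitted one, so coda /t/ | onset /j/.
Result: tu.wot.jev.
Syllable 2 is /wot/: onset /w/, nucleus /o/, coda /t/.

t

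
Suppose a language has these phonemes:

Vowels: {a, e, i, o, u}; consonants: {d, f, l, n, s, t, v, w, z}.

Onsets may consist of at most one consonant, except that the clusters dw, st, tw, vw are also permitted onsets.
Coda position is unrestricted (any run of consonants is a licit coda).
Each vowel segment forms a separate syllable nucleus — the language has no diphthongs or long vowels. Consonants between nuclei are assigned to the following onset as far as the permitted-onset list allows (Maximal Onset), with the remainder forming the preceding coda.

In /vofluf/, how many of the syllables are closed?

2

The vowels are o, u — 2 nuclei, so 2 syllables.
V1 /o/ – V2 /u/: /fl/; trying suffixes from longest down, /l/ is the first permitted one, so coda /f/ | onset /l/.
Result: vof.luf.
Classifying each syllable: /vof/ (closed), /luf/ (closed).
Closed syllables: 2.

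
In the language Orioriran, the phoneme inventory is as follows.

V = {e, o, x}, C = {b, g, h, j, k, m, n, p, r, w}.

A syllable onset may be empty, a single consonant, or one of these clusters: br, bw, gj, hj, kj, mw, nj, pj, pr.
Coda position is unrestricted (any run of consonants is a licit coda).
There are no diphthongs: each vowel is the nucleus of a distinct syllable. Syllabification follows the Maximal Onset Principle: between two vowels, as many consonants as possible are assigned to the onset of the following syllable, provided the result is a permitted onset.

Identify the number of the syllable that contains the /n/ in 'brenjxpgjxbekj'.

2

The vowels are e, x, x, e — 4 nuclei, so 4 syllables.
Between /e/ (V1) and /x/ (V2): /nj/ — entire cluster is a permitted onset → onset /nj/, coda ∅.
Between /x/ (V2) and /x/ (V3): /pgj/ — longest licit onset from the right is /gj/, leaving /p/ as coda.
Between /x/ (V3) and /e/ (V4): just /b/ — single C goes to the following onset.
Putting it together: bre.njxp.gjx.bekj.
The /n/ is in the onset of syllable 2 (/njxp/).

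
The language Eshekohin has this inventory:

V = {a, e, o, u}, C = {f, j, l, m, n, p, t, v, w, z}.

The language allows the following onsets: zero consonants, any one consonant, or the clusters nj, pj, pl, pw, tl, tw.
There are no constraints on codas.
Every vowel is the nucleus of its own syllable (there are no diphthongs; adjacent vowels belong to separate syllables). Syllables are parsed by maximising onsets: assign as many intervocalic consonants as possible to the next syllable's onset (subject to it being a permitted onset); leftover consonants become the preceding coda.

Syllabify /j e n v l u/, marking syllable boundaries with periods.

jenv.lu

Nuclei (vowels): e, u → 2 syllables.
Between /e/ (V1) and /u/ (V2): /nvl/ splits as /nv/ + /l/ (/l/ is the longest suffix that is a licit onset).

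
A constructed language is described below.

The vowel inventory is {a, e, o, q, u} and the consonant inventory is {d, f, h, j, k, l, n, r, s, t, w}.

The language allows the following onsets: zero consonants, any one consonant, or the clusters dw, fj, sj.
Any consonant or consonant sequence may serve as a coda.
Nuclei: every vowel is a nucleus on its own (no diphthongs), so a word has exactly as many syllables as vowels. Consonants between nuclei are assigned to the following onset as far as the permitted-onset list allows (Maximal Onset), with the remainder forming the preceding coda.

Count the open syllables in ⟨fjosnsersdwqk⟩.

Vowels present: o, e, q; each is a nucleus, giving 3 syllables.
V1 /o/ – V2 /e/: /sns/ splits as /sn/ + /s/ (/s/ is the longest suffix that is a licit onset).
V2 /e/ – V3 /q/: /rsdw/; trying suffixes from longest down, /dw/ is the first permitted one, so coda /rs/ | onset /dw/.
So the parse is fjosn.sers.dwqk.
Classifying each syllable: /fjosn/ (closed), /sers/ (closed), /dwqk/ (closed).
Open syllables: 0.

0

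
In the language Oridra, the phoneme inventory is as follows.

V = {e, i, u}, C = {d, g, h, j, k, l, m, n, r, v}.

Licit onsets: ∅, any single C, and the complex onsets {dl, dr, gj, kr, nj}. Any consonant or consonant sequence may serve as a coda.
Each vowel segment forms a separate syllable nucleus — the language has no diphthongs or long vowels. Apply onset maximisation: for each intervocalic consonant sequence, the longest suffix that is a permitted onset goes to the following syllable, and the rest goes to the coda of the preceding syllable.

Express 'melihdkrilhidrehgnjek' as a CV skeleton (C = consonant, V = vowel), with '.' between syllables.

The vowels are e, i, i, i, e, e — 6 nuclei, so 6 syllables.
V1 /e/ – V2 /i/: just /l/ — single C goes to the following onset.
V2 /i/ – V3 /i/: cluster /hdkr/ — the longest permitted-onset suffix is /kr/; onset = /kr/, preceding coda = /hd/.
V3 /i/ – V4 /i/: cluster /lh/ — the longest permitted-onset suffix is /h/; onset = /h/, preceding coda = /l/.
V4 /i/ – V5 /e/: cluster /dr/ — /dr/ is itself a permitted onset, so the whole cluster goes right; preceding coda = ∅.
V5 /e/ – V6 /e/: /hgnj/; trying suffixes from longest down, /nj/ is the first permitted one, so coda /hg/ | onset /nj/.
Putting it together: me.lihd.kril.hi.drehg.njek.
Mapping each syllable to C/V: /me/ → CV, /lihd/ → CVCC, /kril/ → CCVC, /hi/ → CV, /drehg/ → CCVCC, /njek/ → CCVC.

CV.CVCC.CCVC.CV.CCVCC.CCVC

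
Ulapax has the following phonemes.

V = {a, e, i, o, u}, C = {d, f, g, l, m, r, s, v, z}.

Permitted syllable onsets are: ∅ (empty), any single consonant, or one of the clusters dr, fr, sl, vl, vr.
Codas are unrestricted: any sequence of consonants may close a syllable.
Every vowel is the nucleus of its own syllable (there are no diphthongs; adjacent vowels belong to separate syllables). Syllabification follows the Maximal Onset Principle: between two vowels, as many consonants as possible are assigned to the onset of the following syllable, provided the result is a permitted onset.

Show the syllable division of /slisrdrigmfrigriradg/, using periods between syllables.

The vowels are i, i, i, i, a — 5 nuclei, so 5 syllables.
/i…i/ gap (V1→V2): /srdr/; trying suffixes from longest down, /dr/ is the first permitted one, so coda /sr/ | onset /dr/.
/i…i/ gap (V2→V3): /gmfr/ — longest licit onset from the right is /fr/, leaving /gm/ as coda.
/i…i/ gap (V3→V4): /gr/; trying suffixes from longest down, /r/ is the first permitted one, so coda /g/ | onset /r/.
/i…a/ gap (V4→V5): just /r/ — single C goes to the following onset.

slisr.drigm.frig.ri.radg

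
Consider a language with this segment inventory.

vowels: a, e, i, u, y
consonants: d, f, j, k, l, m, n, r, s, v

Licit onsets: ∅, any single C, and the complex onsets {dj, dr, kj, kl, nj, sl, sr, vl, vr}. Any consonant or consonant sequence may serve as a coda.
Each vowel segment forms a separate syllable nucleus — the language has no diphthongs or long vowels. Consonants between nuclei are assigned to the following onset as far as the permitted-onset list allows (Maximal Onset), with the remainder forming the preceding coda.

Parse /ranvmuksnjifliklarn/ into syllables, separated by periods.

Vowels present: a, u, i, i, a; each is a nucleus, giving 5 syllables.
Between /a/ (V1) and /u/ (V2): /nvm/ splits as /nv/ + /m/ (/m/ is the longest suffix that is a licit onset).
Between /u/ (V2) and /i/ (V3): /ksnj/; trying suffixes from longest down, /nj/ is the first permitted one, so coda /ks/ | onset /nj/.
Between /i/ (V3) and /i/ (V4): /fl/ splits as /f/ + /l/ (/l/ is the longest suffix that is a licit onset).
Between /i/ (V4) and /a/ (V5): /kl/ — entire cluster is a permitted onset → onset /kl/, coda ∅.

ranv.muks.njif.li.klarn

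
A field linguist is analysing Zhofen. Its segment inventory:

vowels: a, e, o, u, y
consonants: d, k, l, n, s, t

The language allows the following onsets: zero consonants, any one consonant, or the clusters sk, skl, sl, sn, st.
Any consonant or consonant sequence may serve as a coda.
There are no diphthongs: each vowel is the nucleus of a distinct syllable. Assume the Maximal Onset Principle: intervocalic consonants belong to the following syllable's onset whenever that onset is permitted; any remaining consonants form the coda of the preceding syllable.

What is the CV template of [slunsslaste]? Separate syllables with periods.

Nuclei (vowels): u, a, e → 3 syllables.
V1 /u/ – V2 /a/: /nssl/ splits as /ns/ + /sl/ (/sl/ is the longest suffix that is a licit onset).
V2 /a/ – V3 /e/: /st/ — entire cluster is a permitted onset → onset /st/, coda ∅.
Putting it together: sluns.sla.ste.
Mapping each syllable to C/V: /sluns/ → CCVCC, /sla/ → CCV, /ste/ → CCV.

CCVCC.CCV.CCV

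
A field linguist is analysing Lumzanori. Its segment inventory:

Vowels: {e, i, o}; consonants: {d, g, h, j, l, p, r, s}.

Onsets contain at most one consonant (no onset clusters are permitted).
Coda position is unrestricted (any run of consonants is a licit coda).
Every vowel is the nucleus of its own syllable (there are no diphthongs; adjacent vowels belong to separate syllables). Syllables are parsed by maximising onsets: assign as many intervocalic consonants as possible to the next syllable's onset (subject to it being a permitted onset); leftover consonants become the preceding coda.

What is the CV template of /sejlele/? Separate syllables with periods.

The vowels are e, e, e — 3 nuclei, so 3 syllables.
V1 /e/ – V2 /e/: cluster /jl/ — the longest permitted-onset suffix is /l/; onset = /l/, preceding coda = /j/.
V2 /e/ – V3 /e/: /l/ → onset of the next syllable (single consonants are always licit onsets).
Putting it together: sej.le.le.
Mapping each syllable to C/V: /sej/ → CVC, /le/ → CV, /le/ → CV.

CVC.CV.CV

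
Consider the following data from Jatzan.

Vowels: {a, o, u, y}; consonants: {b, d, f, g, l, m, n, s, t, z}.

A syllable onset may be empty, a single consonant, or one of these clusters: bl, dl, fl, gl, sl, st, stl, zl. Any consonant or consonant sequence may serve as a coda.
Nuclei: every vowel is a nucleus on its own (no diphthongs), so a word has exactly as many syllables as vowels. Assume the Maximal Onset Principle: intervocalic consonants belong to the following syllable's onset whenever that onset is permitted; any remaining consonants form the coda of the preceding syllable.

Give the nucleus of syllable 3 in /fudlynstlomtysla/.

Vowels present: u, y, o, y, a; each is a nucleus, giving 5 syllables.
The third nucleus (vowel 3 from the left) is /o/.

o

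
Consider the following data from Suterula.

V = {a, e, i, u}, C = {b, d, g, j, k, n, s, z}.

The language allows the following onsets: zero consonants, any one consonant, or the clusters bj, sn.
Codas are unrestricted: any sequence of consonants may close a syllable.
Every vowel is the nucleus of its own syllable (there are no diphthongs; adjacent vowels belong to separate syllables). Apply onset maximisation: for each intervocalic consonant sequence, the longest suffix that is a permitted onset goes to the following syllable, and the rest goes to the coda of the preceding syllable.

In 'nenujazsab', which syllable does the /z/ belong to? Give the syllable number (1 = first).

Nuclei (vowels): e, u, a, a → 4 syllables.
σ1/σ2 boundary: /n/ → onset of the next syllable (single consonants are always licit onsets).
σ2/σ3 boundary: /j/ is a single consonant, so it becomes the next onset.
σ3/σ4 boundary: /zs/ — longest licit onset from the right is /s/, leaving /z/ as coda.
Result: ne.nu.jaz.sab.
The /z/ is in the coda of syllable 3 (/jaz/).

3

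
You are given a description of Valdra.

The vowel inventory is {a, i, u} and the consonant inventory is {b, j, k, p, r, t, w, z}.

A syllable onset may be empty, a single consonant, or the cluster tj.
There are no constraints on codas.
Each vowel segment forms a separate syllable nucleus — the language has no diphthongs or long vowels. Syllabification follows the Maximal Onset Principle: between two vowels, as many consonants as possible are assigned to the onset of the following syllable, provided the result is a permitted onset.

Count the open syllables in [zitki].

The vowels are i, i — 2 nuclei, so 2 syllables.
Between /i/ (V1) and /i/ (V2): /tk/ splits as /t/ + /k/ (/k/ is the longest suffix that is a licit onset).
Syllabification: zit.ki.
Classifying each syllable: /zit/ (closed), /ki/ (open).
Open syllables: 1.

1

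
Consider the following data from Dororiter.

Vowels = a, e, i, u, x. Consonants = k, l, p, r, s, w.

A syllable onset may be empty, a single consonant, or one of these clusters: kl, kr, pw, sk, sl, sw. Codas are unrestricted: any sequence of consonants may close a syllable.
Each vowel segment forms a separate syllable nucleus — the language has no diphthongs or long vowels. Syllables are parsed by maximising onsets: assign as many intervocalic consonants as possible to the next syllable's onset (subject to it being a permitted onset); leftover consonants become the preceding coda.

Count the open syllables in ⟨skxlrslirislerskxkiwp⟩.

The vowels are x, i, i, e, x, i — 6 nuclei, so 6 syllables.
/x…i/ gap (V1→V2): /lrsl/ — longest licit onset from the right is /sl/, leaving /lr/ as coda.
/i…i/ gap (V2→V3): /r/ → onset of the next syllable (single consonants are always licit onsets).
/i…e/ gap (V3→V4): /sl/ — entire cluster is a permitted onset → onset /sl/, coda ∅.
/e…x/ gap (V4→V5): cluster /rsk/ — the longest permitted-onset suffix is /sk/; onset = /sk/, preceding coda = /r/.
/x…i/ gap (V5→V6): /k/ → onset of the next syllable (single consonants are always licit onsets).
Result: skxlr.sli.ri.sler.skx.kiwp.
Classifying each syllable: /skxlr/ (closed), /sli/ (open), /ri/ (open), /sler/ (closed), /skx/ (open), /kiwp/ (closed).
Open syllables: 3.

3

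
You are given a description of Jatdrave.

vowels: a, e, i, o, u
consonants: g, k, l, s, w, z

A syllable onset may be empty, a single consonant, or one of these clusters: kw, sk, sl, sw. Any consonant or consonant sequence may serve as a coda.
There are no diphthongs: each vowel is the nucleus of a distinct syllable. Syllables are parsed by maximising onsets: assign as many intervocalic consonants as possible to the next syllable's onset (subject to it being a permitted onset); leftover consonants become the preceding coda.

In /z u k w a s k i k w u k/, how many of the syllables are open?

3

Nuclei (vowels): u, a, i, u → 4 syllables.
/u…a/ gap (V1→V2): /kw/ is a licit onset in full, so it all attaches to the next syllable.
/a…i/ gap (V2→V3): /sk/ is a licit onset in full, so it all attaches to the next syllable.
/i…u/ gap (V3→V4): cluster /kw/ — /kw/ is itself a permitted onset, so the whole cluster goes right; preceding coda = ∅.
Result: zu.kwa.ski.kwuk.
Classifying each syllable: /zu/ (open), /kwa/ (open), /ski/ (open), /kwuk/ (closed).
Open syllables: 3.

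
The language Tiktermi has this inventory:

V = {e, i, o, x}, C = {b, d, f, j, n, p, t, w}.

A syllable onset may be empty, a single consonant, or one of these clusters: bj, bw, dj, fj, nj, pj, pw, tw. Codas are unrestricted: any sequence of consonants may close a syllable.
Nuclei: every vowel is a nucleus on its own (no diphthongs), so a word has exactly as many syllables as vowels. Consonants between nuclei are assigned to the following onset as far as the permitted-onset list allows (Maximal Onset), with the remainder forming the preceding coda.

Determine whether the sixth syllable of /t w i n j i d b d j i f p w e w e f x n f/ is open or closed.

closed

The vowels are i, i, i, e, e, x — 6 nuclei, so 6 syllables.
/i…i/ gap (V1→V2): cluster /nj/ — /nj/ is itself a permitted onset, so the whole cluster goes right; preceding coda = ∅.
/i…i/ gap (V2→V3): cluster /dbdj/ — the longest permitted-onset suffix is /dj/; onset = /dj/, preceding coda = /db/.
/i…e/ gap (V3→V4): /fpw/ — longest licit onset from the right is /pw/, leaving /f/ as coda.
/e…e/ gap (V4→V5): /w/ → onset of the next syllable (single consonants are always licit onsets).
/e…x/ gap (V5→V6): /f/ → onset of the next syllable (single consonants are always licit onsets).
Result: twi.njidb.djif.pwe.we.fxnf.
Syllable 6 is /fxnf/ with coda /nf/, so it is closed.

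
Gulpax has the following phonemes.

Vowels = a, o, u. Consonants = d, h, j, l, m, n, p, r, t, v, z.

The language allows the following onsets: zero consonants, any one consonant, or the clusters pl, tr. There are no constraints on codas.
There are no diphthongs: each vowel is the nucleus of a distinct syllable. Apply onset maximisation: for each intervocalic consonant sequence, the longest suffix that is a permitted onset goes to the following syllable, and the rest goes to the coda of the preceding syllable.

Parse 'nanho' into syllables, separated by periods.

Vowels present: a, o; each is a nucleus, giving 2 syllables.
/a…o/ gap (V1→V2): /nh/ — longest licit onset from the right is /h/, leaving /n/ as coda.

nan.ho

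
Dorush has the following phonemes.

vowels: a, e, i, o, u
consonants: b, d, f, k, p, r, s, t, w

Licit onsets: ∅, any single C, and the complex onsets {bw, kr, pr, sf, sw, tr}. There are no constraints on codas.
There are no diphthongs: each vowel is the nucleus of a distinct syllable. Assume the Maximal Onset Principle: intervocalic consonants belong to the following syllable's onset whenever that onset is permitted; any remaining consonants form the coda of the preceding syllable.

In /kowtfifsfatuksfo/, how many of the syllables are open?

Vowels present: o, i, a, u, o; each is a nucleus, giving 5 syllables.
σ1/σ2 boundary: cluster /wtf/ — the longest permitted-onset suffix is /f/; onset = /f/, preceding coda = /wt/.
σ2/σ3 boundary: /fsf/ splits as /f/ + /sf/ (/sf/ is the longest suffix that is a licit onset).
σ3/σ4 boundary: just /t/ — single C goes to the following onset.
σ4/σ5 boundary: /ksf/ splits as /k/ + /sf/ (/sf/ is the longest suffix that is a licit onset).
Result: kowt.fif.sfa.tuk.sfo.
Classifying each syllable: /kowt/ (closed), /fif/ (closed), /sfa/ (open), /tuk/ (closed), /sfo/ (open).
Open syllables: 2.

2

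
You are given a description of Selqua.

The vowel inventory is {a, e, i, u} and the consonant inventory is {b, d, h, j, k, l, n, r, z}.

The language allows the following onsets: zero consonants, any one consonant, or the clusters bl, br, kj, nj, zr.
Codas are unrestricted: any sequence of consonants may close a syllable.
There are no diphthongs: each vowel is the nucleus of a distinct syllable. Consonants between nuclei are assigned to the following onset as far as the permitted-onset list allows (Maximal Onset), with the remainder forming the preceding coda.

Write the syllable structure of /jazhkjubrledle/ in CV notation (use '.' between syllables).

Nuclei (vowels): a, u, e, e → 4 syllables.
/a…u/ gap (V1→V2): cluster /zhkj/ — the longest permitted-onset suffix is /kj/; onset = /kj/, preceding coda = /zh/.
/u…e/ gap (V2→V3): /brl/ splits as /br/ + /l/ (/l/ is the longest suffix that is a licit onset).
/e…e/ gap (V3→V4): /dl/ splits as /d/ + /l/ (/l/ is the longest suffix that is a licit onset).
So the parse is jazh.kjubr.led.le.
Mapping each syllable to C/V: /jazh/ → CVCC, /kjubr/ → CCVCC, /led/ → CVC, /le/ → CV.

CVCC.CCVCC.CVC.CV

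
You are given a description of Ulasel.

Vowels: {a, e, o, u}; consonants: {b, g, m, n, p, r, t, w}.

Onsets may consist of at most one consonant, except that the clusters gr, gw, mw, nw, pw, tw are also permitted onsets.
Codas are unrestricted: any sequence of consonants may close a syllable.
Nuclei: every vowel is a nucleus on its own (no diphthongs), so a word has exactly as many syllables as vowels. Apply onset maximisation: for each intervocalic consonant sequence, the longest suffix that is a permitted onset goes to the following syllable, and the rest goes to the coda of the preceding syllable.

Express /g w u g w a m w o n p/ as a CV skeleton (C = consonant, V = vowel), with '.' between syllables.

The vowels are u, a, o — 3 nuclei, so 3 syllables.
/u…a/ gap (V1→V2): cluster /gw/ — /gw/ is itself a permitted onset, so the whole cluster goes right; preceding coda = ∅.
/a…o/ gap (V2→V3): /mw/ — entire cluster is a permitted onset → onset /mw/, coda ∅.
Result: gwu.gwa.mwonp.
Mapping each syllable to C/V: /gwu/ → CCV, /gwa/ → CCV, /mwonp/ → CCVCC.

CCV.CCV.CCVCC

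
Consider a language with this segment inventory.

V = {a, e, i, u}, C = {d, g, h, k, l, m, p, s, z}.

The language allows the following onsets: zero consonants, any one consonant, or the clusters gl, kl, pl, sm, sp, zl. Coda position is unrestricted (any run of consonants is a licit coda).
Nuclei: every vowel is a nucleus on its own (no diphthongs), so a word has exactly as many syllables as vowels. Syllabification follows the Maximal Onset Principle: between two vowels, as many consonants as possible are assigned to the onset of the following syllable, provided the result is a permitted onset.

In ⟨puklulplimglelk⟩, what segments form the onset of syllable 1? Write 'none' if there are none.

Nuclei (vowels): u, u, i, e → 4 syllables.
σ1/σ2 boundary: /kl/ is a licit onset in full, so it all attaches to the next syllable.
σ2/σ3 boundary: /lpl/; trying suffixes from longest down, /pl/ is the first permitted one, so coda /l/ | onset /pl/.
σ3/σ4 boundary: /mgl/ splits as /m/ + /gl/ (/gl/ is the longest suffix that is a licit onset).
So the parse is pu.klul.plim.glelk.
Syllable 1 is /pu/: onset /p/, nucleus /u/, coda ∅.

p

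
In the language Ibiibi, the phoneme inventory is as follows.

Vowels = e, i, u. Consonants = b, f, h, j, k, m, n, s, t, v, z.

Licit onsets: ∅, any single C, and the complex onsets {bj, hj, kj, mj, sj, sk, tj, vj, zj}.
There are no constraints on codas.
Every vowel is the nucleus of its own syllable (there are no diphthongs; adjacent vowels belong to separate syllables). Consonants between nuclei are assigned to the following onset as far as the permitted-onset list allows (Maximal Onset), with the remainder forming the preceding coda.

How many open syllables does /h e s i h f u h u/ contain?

Nuclei (vowels): e, i, u, u → 4 syllables.
Between /e/ (V1) and /i/ (V2): /s/ → onset of the next syllable (single consonants are always licit onsets).
Between /i/ (V2) and /u/ (V3): /hf/ — longest licit onset from the right is /f/, leaving /h/ as coda.
Between /u/ (V3) and /u/ (V4): just /h/ — single C goes to the following onset.
Putting it together: he.sih.fu.hu.
Classifying each syllable: /he/ (open), /sih/ (closed), /fu/ (open), /hu/ (open).
Open syllables: 3.

3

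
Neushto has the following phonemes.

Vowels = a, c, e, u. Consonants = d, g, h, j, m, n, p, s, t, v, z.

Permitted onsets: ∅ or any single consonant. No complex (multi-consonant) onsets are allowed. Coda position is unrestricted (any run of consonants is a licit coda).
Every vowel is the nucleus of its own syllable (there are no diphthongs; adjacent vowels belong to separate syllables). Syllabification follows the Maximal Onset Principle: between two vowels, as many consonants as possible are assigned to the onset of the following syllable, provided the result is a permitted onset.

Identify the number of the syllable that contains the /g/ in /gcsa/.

Nuclei (vowels): c, a → 2 syllables.
Between /c/ (V1) and /a/ (V2): just /s/ — single C goes to the following onset.
Syllabification: gc.sa.
The /g/ is in the onset of syllable 1 (/gc/).

1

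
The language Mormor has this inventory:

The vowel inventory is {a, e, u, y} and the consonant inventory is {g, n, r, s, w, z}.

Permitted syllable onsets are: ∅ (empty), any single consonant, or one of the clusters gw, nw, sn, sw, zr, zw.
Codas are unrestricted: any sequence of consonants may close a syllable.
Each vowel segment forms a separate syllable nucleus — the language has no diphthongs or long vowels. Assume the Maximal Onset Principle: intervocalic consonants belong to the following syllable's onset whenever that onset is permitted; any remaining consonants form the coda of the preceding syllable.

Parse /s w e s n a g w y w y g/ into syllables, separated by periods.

Nuclei (vowels): e, a, y, y → 4 syllables.
Between /e/ (V1) and /a/ (V2): cluster /sn/ — /sn/ is itself a permitted onset, so the whole cluster goes right; preceding coda = ∅.
Between /a/ (V2) and /y/ (V3): /gw/ — entire cluster is a permitted onset → onset /gw/, coda ∅.
Between /y/ (V3) and /y/ (V4): just /w/ — single C goes to the following onset.

swe.sna.gwy.wyg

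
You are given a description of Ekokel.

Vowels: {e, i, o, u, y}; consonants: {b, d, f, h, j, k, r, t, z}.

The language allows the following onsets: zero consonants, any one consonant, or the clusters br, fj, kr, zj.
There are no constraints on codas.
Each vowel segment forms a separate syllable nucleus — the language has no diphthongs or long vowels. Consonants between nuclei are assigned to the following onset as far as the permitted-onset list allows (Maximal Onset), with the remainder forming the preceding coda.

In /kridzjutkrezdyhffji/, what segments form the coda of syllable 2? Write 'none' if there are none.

Nuclei (vowels): i, u, e, y, i → 5 syllables.
V1 /i/ – V2 /u/: /dzj/; trying suffixes from longest down, /zj/ is the first permitted one, so coda /d/ | onset /zj/.
V2 /u/ – V3 /e/: /tkr/ — longest licit onset from the right is /kr/, leaving /t/ as coda.
V3 /e/ – V4 /y/: cluster /zd/ — the longest permitted-onset suffix is /d/; onset = /d/, preceding coda = /z/.
V4 /y/ – V5 /i/: cluster /hffj/ — the longest permitted-onset suffix is /fj/; onset = /fj/, preceding coda = /hf/.
Result: krid.zjut.krez.dyhf.fji.
Syllable 2 is /zjut/: onset /zj/, nucleus /u/, coda /t/.

t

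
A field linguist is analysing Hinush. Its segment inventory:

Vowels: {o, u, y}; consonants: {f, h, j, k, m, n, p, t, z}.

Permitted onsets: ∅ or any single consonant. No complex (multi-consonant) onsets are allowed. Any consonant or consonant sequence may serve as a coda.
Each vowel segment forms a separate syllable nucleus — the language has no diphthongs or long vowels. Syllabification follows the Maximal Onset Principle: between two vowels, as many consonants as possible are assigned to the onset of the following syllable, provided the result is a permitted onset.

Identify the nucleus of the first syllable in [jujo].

Vowels present: u, o; each is a nucleus, giving 2 syllables.
The first nucleus (vowel 1 from the left) is /u/.

u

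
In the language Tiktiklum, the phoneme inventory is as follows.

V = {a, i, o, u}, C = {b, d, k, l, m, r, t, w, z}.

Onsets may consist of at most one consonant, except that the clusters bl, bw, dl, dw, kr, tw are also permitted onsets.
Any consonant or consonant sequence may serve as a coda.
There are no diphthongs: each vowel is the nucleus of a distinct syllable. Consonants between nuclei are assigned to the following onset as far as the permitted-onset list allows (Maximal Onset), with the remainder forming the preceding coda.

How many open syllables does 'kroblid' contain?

The vowels are o, i — 2 nuclei, so 2 syllables.
/o…i/ gap (V1→V2): cluster /bl/ — /bl/ is itself a permitted onset, so the whole cluster goes right; preceding coda = ∅.
So the parse is kro.blid.
Classifying each syllable: /kro/ (open), /blid/ (closed).
Open syllables: 1.

1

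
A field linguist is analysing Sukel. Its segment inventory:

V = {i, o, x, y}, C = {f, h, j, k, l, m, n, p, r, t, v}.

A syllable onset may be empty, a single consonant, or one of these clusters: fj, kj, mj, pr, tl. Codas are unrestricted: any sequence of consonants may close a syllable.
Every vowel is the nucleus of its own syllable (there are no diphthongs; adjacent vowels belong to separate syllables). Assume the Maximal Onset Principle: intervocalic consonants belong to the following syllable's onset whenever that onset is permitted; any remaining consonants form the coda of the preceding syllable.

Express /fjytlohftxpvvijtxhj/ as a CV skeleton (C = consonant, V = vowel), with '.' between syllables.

CCV.CCVCC.CVCC.CVC.CVCC

Vowels present: y, o, x, i, x; each is a nucleus, giving 5 syllables.
/y…o/ gap (V1→V2): cluster /tl/ — /tl/ is itself a permitted onset, so the whole cluster goes right; preceding coda = ∅.
/o…x/ gap (V2→V3): /hft/ — longest licit onset from the right is /t/, leaving /hf/ as coda.
/x…i/ gap (V3→V4): /pvv/ splits as /pv/ + /v/ (/v/ is the longest suffix that is a licit onset).
/i…x/ gap (V4→V5): /jt/; trying suffixes from longest down, /t/ is the first permitted one, so coda /j/ | onset /t/.
Syllabification: fjy.tlohf.txpv.vij.txhj.
Mapping each syllable to C/V: /fjy/ → CCV, /tlohf/ → CCVCC, /txpv/ → CVCC, /vij/ → CVC, /txhj/ → CVCC.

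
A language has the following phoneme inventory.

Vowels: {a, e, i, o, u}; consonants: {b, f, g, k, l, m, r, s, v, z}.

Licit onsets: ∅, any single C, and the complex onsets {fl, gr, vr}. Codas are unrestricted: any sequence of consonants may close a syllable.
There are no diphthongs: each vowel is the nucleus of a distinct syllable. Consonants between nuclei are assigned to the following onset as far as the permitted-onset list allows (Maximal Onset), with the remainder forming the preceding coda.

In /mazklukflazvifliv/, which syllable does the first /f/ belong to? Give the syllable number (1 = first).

The vowels are a, u, a, i, i — 5 nuclei, so 5 syllables.
Between /a/ (V1) and /u/ (V2): /zkl/; trying suffixes from longest down, /l/ is the first permitted one, so coda /zk/ | onset /l/.
Between /u/ (V2) and /a/ (V3): /kfl/ — longest licit onset from the right is /fl/, leaving /k/ as coda.
Between /a/ (V3) and /i/ (V4): /zv/ — longest licit onset from the right is /v/, leaving /z/ as coda.
Between /i/ (V4) and /i/ (V5): /fl/ is a licit onset in full, so it all attaches to the next syllable.
So the parse is mazk.luk.flaz.vi.fliv.
The first /f/ is in the onset of syllable 3 (/flaz/).

3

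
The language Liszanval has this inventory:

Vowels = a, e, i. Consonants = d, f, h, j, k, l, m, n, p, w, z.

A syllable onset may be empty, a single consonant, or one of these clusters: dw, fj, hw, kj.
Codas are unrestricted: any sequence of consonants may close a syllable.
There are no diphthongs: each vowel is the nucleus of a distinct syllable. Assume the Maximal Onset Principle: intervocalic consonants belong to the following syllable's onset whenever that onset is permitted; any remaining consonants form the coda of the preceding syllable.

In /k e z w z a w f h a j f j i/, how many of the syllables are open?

Nuclei (vowels): e, a, a, i → 4 syllables.
V1 /e/ – V2 /a/: /zwz/ splits as /zw/ + /z/ (/z/ is the longest suffix that is a licit onset).
V2 /a/ – V3 /a/: cluster /wfh/ — the longest permitted-onset suffix is /h/; onset = /h/, preceding coda = /wf/.
V3 /a/ – V4 /i/: /jfj/ splits as /j/ + /fj/ (/fj/ is the longest suffix that is a licit onset).
Result: kezw.zawf.haj.fji.
Classifying each syllable: /kezw/ (closed), /zawf/ (closed), /haj/ (closed), /fji/ (open).
Open syllables: 1.

1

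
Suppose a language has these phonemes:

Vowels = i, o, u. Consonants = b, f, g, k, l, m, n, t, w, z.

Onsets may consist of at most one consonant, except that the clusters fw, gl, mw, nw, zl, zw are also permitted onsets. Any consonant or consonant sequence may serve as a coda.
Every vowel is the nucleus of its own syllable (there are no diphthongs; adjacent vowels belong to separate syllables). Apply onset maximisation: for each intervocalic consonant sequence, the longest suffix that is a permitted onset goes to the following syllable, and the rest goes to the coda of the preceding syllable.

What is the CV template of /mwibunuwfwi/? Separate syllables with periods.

Nuclei (vowels): i, u, u, i → 4 syllables.
σ1/σ2 boundary: /b/ is a single consonant, so it becomes the next onset.
σ2/σ3 boundary: /n/ is a single consonant, so it becomes the next onset.
σ3/σ4 boundary: /wfw/ — longest licit onset from the right is /fw/, leaving /w/ as coda.
Result: mwi.bu.nuw.fwi.
Mapping each syllable to C/V: /mwi/ → CCV, /bu/ → CV, /nuw/ → CVC, /fwi/ → CCV.

CCV.CV.CVC.CCV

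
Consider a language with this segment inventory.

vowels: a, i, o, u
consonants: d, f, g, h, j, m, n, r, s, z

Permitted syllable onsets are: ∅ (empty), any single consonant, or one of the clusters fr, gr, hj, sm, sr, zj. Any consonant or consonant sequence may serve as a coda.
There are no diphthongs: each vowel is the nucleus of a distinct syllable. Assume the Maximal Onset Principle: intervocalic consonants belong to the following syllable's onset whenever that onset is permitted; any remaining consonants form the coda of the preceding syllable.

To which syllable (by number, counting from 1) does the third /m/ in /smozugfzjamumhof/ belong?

Nuclei (vowels): o, u, a, u, o → 5 syllables.
σ1/σ2 boundary: /z/ is a single consonant, so it becomes the next onset.
σ2/σ3 boundary: cluster /gfzj/ — the longest permitted-onset suffix is /zj/; onset = /zj/, preceding coda = /gf/.
σ3/σ4 boundary: just /m/ — single C goes to the following onset.
σ4/σ5 boundary: cluster /mh/ — the longest permitted-onset suffix is /h/; onset = /h/, preceding coda = /m/.
Syllabification: smo.zugf.zja.mum.hof.
The third /m/ is in the coda of syllable 4 (/mum/).

4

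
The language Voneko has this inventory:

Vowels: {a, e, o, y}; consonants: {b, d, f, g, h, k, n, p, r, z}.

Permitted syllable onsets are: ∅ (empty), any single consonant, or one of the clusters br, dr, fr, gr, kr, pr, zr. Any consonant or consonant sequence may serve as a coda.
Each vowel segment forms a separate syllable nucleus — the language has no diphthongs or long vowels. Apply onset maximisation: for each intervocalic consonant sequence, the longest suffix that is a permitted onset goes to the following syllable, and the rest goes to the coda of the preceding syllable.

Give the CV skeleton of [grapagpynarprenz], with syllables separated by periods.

CCV.CVC.CV.CVC.CCVCC

The vowels are a, a, y, a, e — 5 nuclei, so 5 syllables.
Between /a/ (V1) and /a/ (V2): /p/ is a single consonant, so it becomes the next onset.
Between /a/ (V2) and /y/ (V3): cluster /gp/ — the longest permitted-onset suffix is /p/; onset = /p/, preceding coda = /g/.
Between /y/ (V3) and /a/ (V4): /n/ is a single consonant, so it becomes the next onset.
Between /a/ (V4) and /e/ (V5): cluster /rpr/ — the longest permitted-onset suffix is /pr/; onset = /pr/, preceding coda = /r/.
Syllabification: gra.pag.py.nar.prenz.
Mapping each syllable to C/V: /gra/ → CCV, /pag/ → CVC, /py/ → CV, /nar/ → CVC, /prenz/ → CCVCC.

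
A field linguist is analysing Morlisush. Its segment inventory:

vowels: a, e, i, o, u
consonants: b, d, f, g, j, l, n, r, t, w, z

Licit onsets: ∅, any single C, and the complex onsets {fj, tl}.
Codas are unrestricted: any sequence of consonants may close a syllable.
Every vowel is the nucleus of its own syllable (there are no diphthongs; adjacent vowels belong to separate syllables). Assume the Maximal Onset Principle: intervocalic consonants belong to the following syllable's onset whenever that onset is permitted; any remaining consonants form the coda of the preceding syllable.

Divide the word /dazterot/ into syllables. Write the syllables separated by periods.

Nuclei (vowels): a, e, o → 3 syllables.
V1 /a/ – V2 /e/: /zt/ — longest licit onset from the right is /t/, leaving /z/ as coda.
V2 /e/ – V3 /o/: just /r/ — single C goes to the following onset.

daz.te.rot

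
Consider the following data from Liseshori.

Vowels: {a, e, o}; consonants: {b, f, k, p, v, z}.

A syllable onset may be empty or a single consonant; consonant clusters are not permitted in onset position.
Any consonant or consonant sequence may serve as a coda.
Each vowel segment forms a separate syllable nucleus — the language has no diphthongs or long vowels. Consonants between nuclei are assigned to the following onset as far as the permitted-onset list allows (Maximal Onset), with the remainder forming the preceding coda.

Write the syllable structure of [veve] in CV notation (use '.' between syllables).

Nuclei (vowels): e, e → 2 syllables.
/e…e/ gap (V1→V2): /v/ → onset of the next syllable (single consonants are always licit onsets).
Result: ve.ve.
Mapping each syllable to C/V: /ve/ → CV, /ve/ → CV.

CV.CV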